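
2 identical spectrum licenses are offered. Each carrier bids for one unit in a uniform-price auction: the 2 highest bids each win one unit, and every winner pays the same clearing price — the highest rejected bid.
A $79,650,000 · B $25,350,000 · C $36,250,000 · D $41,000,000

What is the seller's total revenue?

Ordering the bids: 79,650,000 (A), 41,000,000 (D), 36,250,000 (C), 25,350,000 (B)
Winners (2 units): A, D.
Highest unsuccessful bid: $36,250,000 → clearing price.
Total revenue = 2 × $36,250,000 = $72,500,000.

Total revenue: $72,500,000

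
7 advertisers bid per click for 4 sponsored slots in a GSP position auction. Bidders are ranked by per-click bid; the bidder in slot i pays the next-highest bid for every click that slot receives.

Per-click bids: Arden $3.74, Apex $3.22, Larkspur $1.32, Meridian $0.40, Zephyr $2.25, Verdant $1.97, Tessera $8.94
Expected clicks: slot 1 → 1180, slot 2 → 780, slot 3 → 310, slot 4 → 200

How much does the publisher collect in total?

Total revenue: $8016.30

Per-click bids in order: $8.94 (Tessera) > $3.74 (Arden) > $3.22 (Apex) > $2.25 (Zephyr) > $1.97 (Verdant) > …
Slot 1: Tessera pays $3.74 × 1180 = $4413.20
Slot 2: Arden pays $3.22 × 780 = $2511.60
Slot 3: Apex pays $2.25 × 310 = $697.50
Slot 4: Zephyr pays $1.97 × 200 = $394.00
Total = $8016.30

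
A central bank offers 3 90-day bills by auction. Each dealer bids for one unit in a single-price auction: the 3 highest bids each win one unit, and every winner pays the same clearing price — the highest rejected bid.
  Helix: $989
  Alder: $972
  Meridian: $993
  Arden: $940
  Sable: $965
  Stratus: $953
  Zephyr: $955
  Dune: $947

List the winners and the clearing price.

Ordering the bids: 993 (Meridian), 989 (Helix), 972 (Alder), 965 (Sable), 955 (Zephyr), …
The 3 highest are Meridian, Helix, Alder.
First losing bid is Sable's $965, which sets the uniform price.

Meridian, Helix, Alder; each pays $965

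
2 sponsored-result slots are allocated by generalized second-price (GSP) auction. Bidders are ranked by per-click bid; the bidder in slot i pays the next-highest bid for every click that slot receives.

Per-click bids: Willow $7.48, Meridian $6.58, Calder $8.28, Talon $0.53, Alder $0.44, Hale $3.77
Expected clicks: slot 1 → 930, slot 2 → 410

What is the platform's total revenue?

Total revenue: $9654.20

Sorting advertisers: $8.28 (Calder) > $7.48 (Willow) > $6.58 (Meridian) > …
Slot 1: Calder pays $7.48 × 930 = $6956.40
Slot 2: Willow pays $6.58 × 410 = $2697.80
Total = $9654.20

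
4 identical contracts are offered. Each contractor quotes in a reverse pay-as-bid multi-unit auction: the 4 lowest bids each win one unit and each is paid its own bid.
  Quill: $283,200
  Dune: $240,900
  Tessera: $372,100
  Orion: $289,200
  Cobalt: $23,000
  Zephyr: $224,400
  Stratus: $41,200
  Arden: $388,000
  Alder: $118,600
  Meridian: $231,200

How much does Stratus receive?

Ordering the bids: 23,000 (Cobalt), 41,200 (Stratus), 118,600 (Alder), 224,400 (Zephyr), 231,200 (Meridian), 240,900 (Dune), …
Winners (4 units): Cobalt, Stratus, Alder, Zephyr.
Stratus wins → own bid $41,200.

Stratus is paid $41,200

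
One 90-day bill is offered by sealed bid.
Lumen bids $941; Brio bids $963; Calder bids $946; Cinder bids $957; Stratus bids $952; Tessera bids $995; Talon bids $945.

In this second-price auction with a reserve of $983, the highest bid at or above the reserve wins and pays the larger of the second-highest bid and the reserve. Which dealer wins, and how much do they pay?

Bids ranked: 995 (Tessera) > 963 (Brio) > 957 (Cinder) > 952 (Stratus) > 946 (Calder) > 945 (Talon) > …
Tessera has the top bid at or above the reserve ($995).
max(second-highest $963, reserve $983) = $983.

Tessera pays $983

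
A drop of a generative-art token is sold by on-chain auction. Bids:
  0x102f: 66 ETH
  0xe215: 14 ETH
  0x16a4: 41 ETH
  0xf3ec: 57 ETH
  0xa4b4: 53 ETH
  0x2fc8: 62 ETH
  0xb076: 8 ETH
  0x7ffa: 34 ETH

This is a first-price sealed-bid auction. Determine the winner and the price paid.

Bids ranked: 66 (0x102f) > 62 (0x2fc8) > 57 (0xf3ec) > 53 (0xa4b4) > 41 (0x16a4) > 34 (0x7ffa) > …
0x102f has the highest bid and pays exactly that: 66 ETH.

0x102f pays 66 ETH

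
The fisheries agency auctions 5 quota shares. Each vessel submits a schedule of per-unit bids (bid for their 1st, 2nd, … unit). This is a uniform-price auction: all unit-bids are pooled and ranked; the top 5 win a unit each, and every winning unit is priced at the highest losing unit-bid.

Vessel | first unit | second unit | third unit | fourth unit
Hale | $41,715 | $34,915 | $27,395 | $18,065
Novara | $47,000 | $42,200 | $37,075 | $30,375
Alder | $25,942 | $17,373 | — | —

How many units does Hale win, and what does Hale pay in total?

Hale: 2 units, pays $60,750

Merging the schedules and taking the best 5: 47,000 (Novara-1), 42,200 (Novara-2), 41,715 (Hale-1), 37,075 (Novara-3), 34,915 (Hale-2)
First bid not allocated: $30,375.
Hale wins 2 unit(s) at $30,375 each.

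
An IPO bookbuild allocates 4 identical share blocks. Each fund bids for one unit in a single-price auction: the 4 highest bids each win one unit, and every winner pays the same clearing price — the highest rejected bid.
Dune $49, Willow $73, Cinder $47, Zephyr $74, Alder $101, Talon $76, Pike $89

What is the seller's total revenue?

Total revenue: $292

Ordering the bids: 101 (Alder), 89 (Pike), 76 (Talon), 74 (Zephyr), 73 (Willow), 49 (Dune), …
Winners (4 units): Alder, Pike, Talon, Zephyr.
Highest unsuccessful bid: $73 → clearing price.
Total revenue = 4 × $73 = $292.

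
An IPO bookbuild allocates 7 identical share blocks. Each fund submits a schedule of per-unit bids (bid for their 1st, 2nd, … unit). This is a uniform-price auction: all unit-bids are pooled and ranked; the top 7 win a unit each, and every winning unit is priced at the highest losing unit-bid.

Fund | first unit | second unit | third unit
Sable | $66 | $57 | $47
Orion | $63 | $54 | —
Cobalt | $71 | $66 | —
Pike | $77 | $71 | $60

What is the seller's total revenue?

Total revenue: $399

All unit-bids, highest first — top 7: 77 (Pike-1), 71 (Cobalt-1), 71 (Pike-2), 66 (Sable-1), 66 (Cobalt-2), 63 (Orion-1), 60 (Pike-3)
The (k+1)-th unit-bid is $57.
Allocation: Cobalt 2, Orion 1, Pike 3, Sable 1. Every unit priced at $57.
Revenue = 7 × 57 = $399.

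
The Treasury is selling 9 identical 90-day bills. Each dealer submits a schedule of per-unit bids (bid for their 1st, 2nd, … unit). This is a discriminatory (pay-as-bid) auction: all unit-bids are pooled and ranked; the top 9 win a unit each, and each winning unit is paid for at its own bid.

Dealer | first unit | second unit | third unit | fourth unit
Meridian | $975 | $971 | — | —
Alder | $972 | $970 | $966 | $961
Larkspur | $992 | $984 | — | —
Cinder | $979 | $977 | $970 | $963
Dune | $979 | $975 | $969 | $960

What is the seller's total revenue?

Total revenue: $8,804

Merging the schedules and taking the best 9: 992 (Larkspur-1), 984 (Larkspur-2), 979 (Cinder-1), 979 (Dune-1), 977 (Cinder-2), 975 (Meridian-1), 975 (Dune-2), 972 (Alder-1), 971 (Meridian-2)
Next rejected bid: $970 (not a price — pay-as-bid).
Each winning unit pays its own bid.
Revenue = 992 + 984 + 979 + 979 + 977 + 975 + 975 + 972 + 971 = $8,804.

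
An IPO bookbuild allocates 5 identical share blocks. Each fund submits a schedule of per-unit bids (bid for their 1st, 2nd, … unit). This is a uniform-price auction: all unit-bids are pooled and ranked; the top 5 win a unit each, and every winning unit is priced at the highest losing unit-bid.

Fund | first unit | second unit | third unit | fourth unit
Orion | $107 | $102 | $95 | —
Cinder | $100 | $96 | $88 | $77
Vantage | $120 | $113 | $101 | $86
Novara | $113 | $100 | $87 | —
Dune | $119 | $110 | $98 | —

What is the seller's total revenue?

Total revenue: $535

Pooled unit-bids ranked (top 5): 120 (Vantage-1), 119 (Dune-1), 113 (Vantage-2), 113 (Novara-1), 110 (Dune-2)
The (k+1)-th unit-bid is $107.
Allocation: Dune 2, Novara 1, Vantage 2. Every unit priced at $107.
Revenue = 5 × 107 = $535.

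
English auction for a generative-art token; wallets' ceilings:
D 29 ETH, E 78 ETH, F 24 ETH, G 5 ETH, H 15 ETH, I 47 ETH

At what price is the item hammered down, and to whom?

E wins at 47 ETH

Rule: the price rises until one bidder remains; the winner pays the price at which the last rival dropped out.
Limits ranked: 78 (E) > 47 (I) > 29 (D) > 24 (F) > 15 (H) > 5 (G)
I is the last rival to drop out, at 47 ETH; E remains and wins at that price.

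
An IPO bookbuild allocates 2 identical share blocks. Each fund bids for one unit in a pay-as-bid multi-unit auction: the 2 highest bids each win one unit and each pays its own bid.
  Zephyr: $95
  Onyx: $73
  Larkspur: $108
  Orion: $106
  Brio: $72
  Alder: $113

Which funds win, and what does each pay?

Ordering the bids: 113 (Alder), 108 (Larkspur), 106 (Orion), 95 (Zephyr), …
Winners (2 units): Alder, Larkspur.
Each winner pays its own bid: Alder $113, Larkspur $108.

Alder $113, Larkspur $108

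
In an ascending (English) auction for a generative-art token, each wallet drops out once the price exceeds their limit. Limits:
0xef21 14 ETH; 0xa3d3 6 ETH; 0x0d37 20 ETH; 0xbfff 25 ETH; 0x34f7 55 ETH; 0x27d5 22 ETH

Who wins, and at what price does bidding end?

0x34f7 wins at 25 ETH

Limits in order: 55 (0x34f7) > 25 (0xbfff) > 22 (0x27d5) > 20 (0x0d37) > 14 (0xef21) > 6 (0xa3d3)
Once the price passes 25 ETH, only 0x34f7 is left; the hammer falls at 0xbfff's limit of 25 ETH.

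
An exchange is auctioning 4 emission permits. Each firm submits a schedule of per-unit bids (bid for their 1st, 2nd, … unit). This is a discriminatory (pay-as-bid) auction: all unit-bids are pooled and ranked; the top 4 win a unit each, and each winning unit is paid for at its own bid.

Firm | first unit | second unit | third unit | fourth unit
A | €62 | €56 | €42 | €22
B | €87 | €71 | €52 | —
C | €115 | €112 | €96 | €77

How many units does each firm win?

B 1, C 3

All unit-bids, highest first — top 4: 115 (C-1), 112 (C-2), 96 (C-3), 87 (B-1)
Next rejected bid: €77 (not a price — pay-as-bid).
Allocation: B 1, C 3.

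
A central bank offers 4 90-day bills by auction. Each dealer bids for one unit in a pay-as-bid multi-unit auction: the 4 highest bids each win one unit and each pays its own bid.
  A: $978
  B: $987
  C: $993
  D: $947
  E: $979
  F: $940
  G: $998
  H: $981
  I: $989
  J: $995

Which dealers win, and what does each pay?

G $998, J $995, C $993, I $989

Sorting: 998 (G), 995 (J), 993 (C), 989 (I), 987 (B), 981 (H), …
Winners (4 units): G, J, C, I.
Each winner pays its own bid: G $998, J $995, C $993, I $989.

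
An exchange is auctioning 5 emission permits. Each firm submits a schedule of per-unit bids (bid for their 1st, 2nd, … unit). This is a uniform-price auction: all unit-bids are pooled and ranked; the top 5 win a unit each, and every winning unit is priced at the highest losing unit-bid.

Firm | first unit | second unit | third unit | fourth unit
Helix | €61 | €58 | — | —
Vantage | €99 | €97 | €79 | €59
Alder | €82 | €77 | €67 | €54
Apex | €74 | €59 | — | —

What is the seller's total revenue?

Merging the schedules and taking the best 5: 99 (Vantage-1), 97 (Vantage-2), 82 (Alder-1), 79 (Vantage-3), 77 (Alder-2)
The (k+1)-th unit-bid is €74.
Allocation: Alder 2, Vantage 3. Every unit priced at €74.
Revenue = 5 × 74 = €370.

Total revenue: €370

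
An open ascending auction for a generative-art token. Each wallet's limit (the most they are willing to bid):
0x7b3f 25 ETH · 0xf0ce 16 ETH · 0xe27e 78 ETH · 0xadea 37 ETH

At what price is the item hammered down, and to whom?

Rule: the price rises until one bidder remains; the winner pays the price at which the last rival dropped out.
Limits ranked: 78 (0xe27e) > 37 (0xadea) > 25 (0x7b3f) > 16 (0xf0ce)
0xadea is the last rival to drop out, at 37 ETH; 0xe27e remains and wins at that price.

0xe27e wins at 37 ETH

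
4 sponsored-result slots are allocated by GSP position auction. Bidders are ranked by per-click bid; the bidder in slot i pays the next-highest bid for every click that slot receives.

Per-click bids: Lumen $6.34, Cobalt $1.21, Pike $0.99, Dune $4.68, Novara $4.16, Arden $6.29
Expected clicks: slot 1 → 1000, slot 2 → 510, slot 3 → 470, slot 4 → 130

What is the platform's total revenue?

Total revenue: $10789.30

Ranked by bid: $6.34 (Lumen) > $6.29 (Arden) > $4.68 (Dune) > $4.16 (Novara) > $1.21 (Cobalt) > …
Slot 1: Lumen pays $6.29 × 1000 = $6290.00
Slot 2: Arden pays $4.68 × 510 = $2386.80
Slot 3: Dune pays $4.16 × 470 = $1955.20
Slot 4: Novara pays $1.21 × 130 = $157.30
Total = $10789.30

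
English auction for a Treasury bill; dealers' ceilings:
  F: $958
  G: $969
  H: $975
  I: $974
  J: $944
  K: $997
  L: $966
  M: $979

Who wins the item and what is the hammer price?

K wins at $979

Limits in order: 997 (K) > 979 (M) > 975 (H) > 974 (I) > 969 (G) > 966 (L) > …
Once the price passes $979, only K is left; the hammer falls at M's limit of $979.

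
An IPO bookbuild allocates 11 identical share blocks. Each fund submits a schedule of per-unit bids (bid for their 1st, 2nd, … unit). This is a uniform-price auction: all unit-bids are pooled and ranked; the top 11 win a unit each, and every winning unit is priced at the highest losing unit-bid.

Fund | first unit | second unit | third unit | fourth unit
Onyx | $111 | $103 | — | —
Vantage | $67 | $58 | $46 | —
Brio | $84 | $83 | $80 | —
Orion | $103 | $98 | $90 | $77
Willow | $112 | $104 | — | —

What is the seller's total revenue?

Merging the schedules and taking the best 11: 112 (Willow-1), 111 (Onyx-1), 104 (Willow-2), 103 (Onyx-2), 103 (Orion-1), 98 (Orion-2), 90 (Orion-3), 84 (Brio-1), 83 (Brio-2), 80 (Brio-3), 77 (Orion-4)
First bid not allocated: $67.
Allocation: Brio 3, Onyx 2, Orion 4, Willow 2. Every unit priced at $67.
Revenue = 11 × 67 = $737.

Total revenue: $737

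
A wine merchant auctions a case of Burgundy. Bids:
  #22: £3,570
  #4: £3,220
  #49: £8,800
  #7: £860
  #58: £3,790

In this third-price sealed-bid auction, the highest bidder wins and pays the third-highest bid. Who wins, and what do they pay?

#49 pays £3,570

Third-price sealed-bid auction: the highest bidder wins and pays the third-highest bid.
Bids in order: 8,800 (#49) > 3,790 (#58) > 3,570 (#22) > 3,220 (#4) > 860 (#7)
#49 wins; payment is bid #3 in the ranking = £3,570.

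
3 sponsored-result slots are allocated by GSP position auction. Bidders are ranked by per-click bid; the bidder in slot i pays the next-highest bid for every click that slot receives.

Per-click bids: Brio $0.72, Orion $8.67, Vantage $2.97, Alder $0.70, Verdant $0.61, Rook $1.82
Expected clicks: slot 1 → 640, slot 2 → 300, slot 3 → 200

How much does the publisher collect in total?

Total revenue: $2590.80

Sorting advertisers: $8.67 (Orion) > $2.97 (Vantage) > $1.82 (Rook) > $0.72 (Brio) > …
Slot 1: Orion pays $2.97 × 640 = $1900.80
Slot 2: Vantage pays $1.82 × 300 = $546.00
Slot 3: Rook pays $0.72 × 200 = $144.00
Total = $2590.80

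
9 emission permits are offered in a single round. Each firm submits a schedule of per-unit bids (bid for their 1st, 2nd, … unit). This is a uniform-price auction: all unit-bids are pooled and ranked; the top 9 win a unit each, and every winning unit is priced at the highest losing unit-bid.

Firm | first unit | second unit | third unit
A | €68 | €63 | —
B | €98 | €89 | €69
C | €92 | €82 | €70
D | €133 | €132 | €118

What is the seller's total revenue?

Merging the schedules and taking the best 9: 133 (D-1), 132 (D-2), 118 (D-3), 98 (B-1), 92 (C-1), 89 (B-2), 82 (C-2), 70 (C-3), 69 (B-3)
Highest rejected unit-bid = €68.
Allocation: B 3, C 3, D 3. Every unit priced at €68.
Revenue = 9 × 68 = €612.

Total revenue: €612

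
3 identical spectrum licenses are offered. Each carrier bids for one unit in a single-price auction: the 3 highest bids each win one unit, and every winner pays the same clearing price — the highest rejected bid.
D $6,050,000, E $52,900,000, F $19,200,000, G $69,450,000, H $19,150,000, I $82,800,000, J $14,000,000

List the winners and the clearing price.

I, G, E; each pays $19,200,000

Ordering the bids: 82,800,000 (I), 69,450,000 (G), 52,900,000 (E), 19,200,000 (F), 19,150,000 (H), …
Top 3: I, G, E.
First losing bid is F's $19,200,000, which sets the uniform price.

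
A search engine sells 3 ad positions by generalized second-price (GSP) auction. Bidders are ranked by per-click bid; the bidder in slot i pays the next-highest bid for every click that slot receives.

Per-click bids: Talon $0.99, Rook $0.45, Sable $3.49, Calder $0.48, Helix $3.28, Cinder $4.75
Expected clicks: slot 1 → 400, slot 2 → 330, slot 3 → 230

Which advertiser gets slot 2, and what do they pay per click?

Sorting advertisers: $4.75 (Cinder) > $3.49 (Sable) > $3.28 (Helix) > $0.99 (Talon) > …
Slot 2 goes to the second-ranked bidder, Sable, who pays the next bid down: $3.28/click.

Sable; $3.28 per click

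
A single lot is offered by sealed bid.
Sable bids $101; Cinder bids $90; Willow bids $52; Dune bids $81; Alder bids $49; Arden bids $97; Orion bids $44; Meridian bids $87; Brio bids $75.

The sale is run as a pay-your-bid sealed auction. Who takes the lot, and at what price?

Bids in order: 101 (Sable) > 97 (Arden) > 90 (Cinder) > 87 (Meridian) > 81 (Dune) > 75 (Brio) > …
Sable has the highest bid and pays exactly that: $101.

Sable pays $101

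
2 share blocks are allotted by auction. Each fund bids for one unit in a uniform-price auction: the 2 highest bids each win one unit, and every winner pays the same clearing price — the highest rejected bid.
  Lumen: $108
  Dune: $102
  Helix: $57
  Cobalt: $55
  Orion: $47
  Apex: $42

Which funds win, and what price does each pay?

Ordering the bids: 108 (Lumen), 102 (Dune), 57 (Helix), 55 (Cobalt), …
The 2 highest are Lumen, Dune.
First losing bid is Helix's $57, which sets the uniform price.

Lumen, Dune; each pays $57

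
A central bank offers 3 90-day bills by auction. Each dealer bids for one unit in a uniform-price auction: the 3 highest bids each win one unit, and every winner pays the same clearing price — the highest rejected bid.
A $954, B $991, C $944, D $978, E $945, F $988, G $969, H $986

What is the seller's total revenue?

Total revenue: $2,934

Bids ranked high→low: 991 (B), 988 (F), 986 (H), 978 (D), 969 (G), …
Winners (3 units): B, F, H.
Clearing price = highest rejected bid = $978.
Total revenue = 3 × $978 = $2,934.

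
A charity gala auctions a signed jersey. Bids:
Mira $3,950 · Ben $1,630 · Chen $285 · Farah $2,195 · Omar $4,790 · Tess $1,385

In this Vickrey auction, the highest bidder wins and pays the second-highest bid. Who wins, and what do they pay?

Rule: the highest bidder wins and pays the second-highest bid.
Sorting bids: 4,790 (Omar) > 3,950 (Mira) > 2,195 (Farah) > 1,630 (Ben) > 1,385 (Tess) > 285 (Chen)
Omar wins with the highest bid; price is set by the runner-up at $3,950.

Omar pays $3,950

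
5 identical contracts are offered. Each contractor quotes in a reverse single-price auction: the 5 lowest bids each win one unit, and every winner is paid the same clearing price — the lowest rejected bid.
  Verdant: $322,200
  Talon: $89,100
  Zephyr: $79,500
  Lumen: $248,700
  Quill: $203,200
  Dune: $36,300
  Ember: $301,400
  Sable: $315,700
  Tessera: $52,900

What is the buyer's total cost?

Total cost: $1,243,500

Sorting: 36,300 (Dune), 52,900 (Tessera), 79,500 (Zephyr), 89,100 (Talon), 203,200 (Quill), 248,700 (Lumen), 301,400 (Ember), …
The 5 lowest are Dune, Tessera, Zephyr, Talon, Quill.
Lowest unsuccessful bid: $248,700 → clearing price.
Total cost = 5 × $248,700 = $1,243,500.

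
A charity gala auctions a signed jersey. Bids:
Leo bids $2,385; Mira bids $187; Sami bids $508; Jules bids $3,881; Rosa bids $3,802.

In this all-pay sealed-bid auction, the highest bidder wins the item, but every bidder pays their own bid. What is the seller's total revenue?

Total revenue: $10,763

Bids in order: 3,881 (Jules) > 3,802 (Rosa) > 2,385 (Leo) > 508 (Sami) > 187 (Mira)
Jules wins with the top bid; all bids are sunk regardless.
Every bidder forfeits their bid regardless of winning.
Revenue = 2,385 + 187 + 508 + 3,881 + 3,802 = $10,763.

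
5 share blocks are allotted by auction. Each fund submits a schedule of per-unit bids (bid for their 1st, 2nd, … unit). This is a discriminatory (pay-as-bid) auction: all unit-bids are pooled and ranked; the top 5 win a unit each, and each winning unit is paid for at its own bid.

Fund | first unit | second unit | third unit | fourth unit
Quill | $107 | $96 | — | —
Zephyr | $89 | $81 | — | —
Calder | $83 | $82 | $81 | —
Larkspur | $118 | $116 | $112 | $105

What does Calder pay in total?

Calder pays $0

Merging the schedules and taking the best 5: 118 (Larkspur-1), 116 (Larkspur-2), 112 (Larkspur-3), 107 (Quill-1), 105 (Larkspur-4)
Next rejected bid: $96 (not a price — pay-as-bid).
Calder wins no units.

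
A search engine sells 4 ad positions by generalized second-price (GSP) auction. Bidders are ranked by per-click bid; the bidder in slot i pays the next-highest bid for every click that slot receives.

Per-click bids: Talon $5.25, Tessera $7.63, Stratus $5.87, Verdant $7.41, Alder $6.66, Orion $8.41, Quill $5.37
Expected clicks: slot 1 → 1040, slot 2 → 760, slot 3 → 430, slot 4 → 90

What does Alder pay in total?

Sorting advertisers: $8.41 (Orion) > $7.63 (Tessera) > $7.41 (Verdant) > $6.66 (Alder) > $5.87 (Stratus) > …
Alder holds slot 4 → pays next bid $5.87 × 90 clicks = $528.30.

Alder pays $528.30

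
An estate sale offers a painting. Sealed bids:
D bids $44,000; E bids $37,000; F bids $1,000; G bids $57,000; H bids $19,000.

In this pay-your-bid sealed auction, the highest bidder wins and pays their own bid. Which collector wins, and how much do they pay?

G pays $57,000

Sorting bids: 57,000 (G) > 44,000 (D) > 37,000 (E) > 19,000 (H) > 1,000 (F)
G is highest → pays own bid, $57,000.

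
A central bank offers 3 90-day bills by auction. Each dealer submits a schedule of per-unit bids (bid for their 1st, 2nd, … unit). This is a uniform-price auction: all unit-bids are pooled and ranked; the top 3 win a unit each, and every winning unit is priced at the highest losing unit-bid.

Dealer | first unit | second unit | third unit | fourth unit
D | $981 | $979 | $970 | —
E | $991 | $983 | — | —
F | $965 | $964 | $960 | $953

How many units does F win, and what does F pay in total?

Merging the schedules and taking the best 3: 991 (E-1), 983 (E-2), 981 (D-1)
The (k+1)-th unit-bid is $979.
F wins 0 unit(s) at $979 each.

F: 0 units, pays $0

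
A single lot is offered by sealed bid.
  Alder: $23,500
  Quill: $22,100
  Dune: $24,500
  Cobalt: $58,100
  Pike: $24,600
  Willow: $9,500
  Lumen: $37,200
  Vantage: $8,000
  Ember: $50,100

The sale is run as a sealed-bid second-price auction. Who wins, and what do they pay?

Cobalt pays $50,100

Rule: the highest bidder wins and pays the second-highest bid.
Bids in order: 58,100 (Cobalt) > 50,100 (Ember) > 37,200 (Lumen) > 24,600 (Pike) > 24,500 (Dune) > 23,500 (Alder) > …
Cobalt wins with the highest bid; price is set by the runner-up at $50,100.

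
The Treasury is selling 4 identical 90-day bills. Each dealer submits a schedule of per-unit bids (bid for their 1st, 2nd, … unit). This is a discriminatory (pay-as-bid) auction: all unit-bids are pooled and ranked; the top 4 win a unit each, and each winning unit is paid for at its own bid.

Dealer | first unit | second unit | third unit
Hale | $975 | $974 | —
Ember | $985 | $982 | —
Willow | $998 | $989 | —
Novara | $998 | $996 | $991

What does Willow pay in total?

Willow pays $998

Merging the schedules and taking the best 4: 998 (Willow-1), 998 (Novara-1), 996 (Novara-2), 991 (Novara-3)
Next rejected bid: $989 (not a price — pay-as-bid).
Willow's winning unit-bids: 998 = $998.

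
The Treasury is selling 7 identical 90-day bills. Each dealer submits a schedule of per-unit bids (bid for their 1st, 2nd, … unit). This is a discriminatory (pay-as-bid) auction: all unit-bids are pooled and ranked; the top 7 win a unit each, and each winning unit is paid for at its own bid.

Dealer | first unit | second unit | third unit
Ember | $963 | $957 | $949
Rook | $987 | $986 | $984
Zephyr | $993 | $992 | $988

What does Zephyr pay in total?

Zephyr pays $2,973

Merging the schedules and taking the best 7: 993 (Zephyr-1), 992 (Zephyr-2), 988 (Zephyr-3), 987 (Rook-1), 986 (Rook-2), 984 (Rook-3), 963 (Ember-1)
Next rejected bid: $957 (not a price — pay-as-bid).
Zephyr's winning unit-bids: 993 + 992 + 988 = $2,973.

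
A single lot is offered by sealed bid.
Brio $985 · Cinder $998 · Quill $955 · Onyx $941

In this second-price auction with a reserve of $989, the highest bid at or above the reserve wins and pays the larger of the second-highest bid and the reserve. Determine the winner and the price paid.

Bids in order: 998 (Cinder) > 985 (Brio) > 955 (Quill) > 941 (Onyx)
Cinder has the top bid at or above the reserve ($998).
max(second-highest $985, reserve $989) = $989.

Cinder pays $989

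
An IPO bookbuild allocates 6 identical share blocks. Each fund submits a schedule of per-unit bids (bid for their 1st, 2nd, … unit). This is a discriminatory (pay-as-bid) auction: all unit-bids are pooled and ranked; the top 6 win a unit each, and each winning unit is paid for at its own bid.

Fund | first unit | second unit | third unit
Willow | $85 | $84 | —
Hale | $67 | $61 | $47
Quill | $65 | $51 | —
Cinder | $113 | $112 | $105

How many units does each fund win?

Cinder 3, Hale 1, Willow 2

Merging the schedules and taking the best 6: 113 (Cinder-1), 112 (Cinder-2), 105 (Cinder-3), 85 (Willow-1), 84 (Willow-2), 67 (Hale-1)
Next rejected bid: $65 (not a price — pay-as-bid).
Allocation: Cinder 3, Hale 1, Willow 2.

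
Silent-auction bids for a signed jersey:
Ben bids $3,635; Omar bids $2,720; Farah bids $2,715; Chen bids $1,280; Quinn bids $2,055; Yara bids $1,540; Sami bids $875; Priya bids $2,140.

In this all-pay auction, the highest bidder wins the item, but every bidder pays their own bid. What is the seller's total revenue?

Total revenue: $16,960

Bids in order: 3,635 (Ben) > 2,720 (Omar) > 2,715 (Farah) > 2,140 (Priya) > 2,055 (Quinn) > 1,540 (Yara) > …
Every bidder forfeits their bid regardless of winning.
Revenue = 3,635 + 2,720 + 2,715 + 1,280 + 2,055 + 1,540 + 875 + 2,140 = $16,960.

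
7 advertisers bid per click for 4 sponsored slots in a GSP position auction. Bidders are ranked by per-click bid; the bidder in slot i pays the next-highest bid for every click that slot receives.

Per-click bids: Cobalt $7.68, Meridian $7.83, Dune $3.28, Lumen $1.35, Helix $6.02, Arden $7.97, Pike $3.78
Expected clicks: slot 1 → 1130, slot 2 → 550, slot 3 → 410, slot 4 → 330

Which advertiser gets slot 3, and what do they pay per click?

Cobalt; $6.02 per click

Per-click bids in order: $7.97 (Arden) > $7.83 (Meridian) > $7.68 (Cobalt) > $6.02 (Helix) > $3.78 (Pike) > …
Slot 3 goes to the third-ranked bidder, Cobalt, who pays the next bid down: $6.02/click.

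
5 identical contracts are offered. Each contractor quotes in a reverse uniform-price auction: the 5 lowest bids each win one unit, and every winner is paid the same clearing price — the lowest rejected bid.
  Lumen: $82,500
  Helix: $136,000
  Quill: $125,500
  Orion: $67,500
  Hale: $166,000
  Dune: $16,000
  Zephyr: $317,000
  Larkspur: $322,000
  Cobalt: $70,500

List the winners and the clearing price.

Dune, Orion, Cobalt, Lumen, Quill; each is paid $136,000

Ordering the bids: 16,000 (Dune), 67,500 (Orion), 70,500 (Cobalt), 82,500 (Lumen), 125,500 (Quill), 136,000 (Helix), 166,000 (Hale), …
The 5 lowest are Dune, Orion, Cobalt, Lumen, Quill.
Clearing price = lowest rejected bid = $136,000.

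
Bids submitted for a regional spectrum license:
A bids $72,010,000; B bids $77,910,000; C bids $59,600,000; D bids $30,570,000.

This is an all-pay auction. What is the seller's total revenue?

Total revenue: $240,090,000

Bids ranked: 77,910,000 (B) > 72,010,000 (A) > 59,600,000 (C) > 30,570,000 (D)
Every bidder forfeits their bid regardless of winning.
Revenue = 72,010,000 + 77,910,000 + 59,600,000 + 30,570,000 = $240,090,000.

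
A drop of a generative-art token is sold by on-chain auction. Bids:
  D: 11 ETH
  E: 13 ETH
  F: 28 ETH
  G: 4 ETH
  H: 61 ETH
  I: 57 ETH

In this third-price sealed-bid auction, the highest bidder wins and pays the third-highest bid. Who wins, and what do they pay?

Bids in order: 61 (H) > 57 (I) > 28 (F) > 13 (E) > 11 (D) > 4 (G)
H is highest; pays the third-highest bid, 28 ETH.

H pays 28 ETH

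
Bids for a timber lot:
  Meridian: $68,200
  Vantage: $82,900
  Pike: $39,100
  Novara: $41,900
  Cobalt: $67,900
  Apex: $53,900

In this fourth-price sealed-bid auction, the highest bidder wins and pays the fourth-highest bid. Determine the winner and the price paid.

Vantage pays $53,900

Rule: the highest bidder wins and pays the fourth-highest bid.
Bids ranked: 82,900 (Vantage) > 68,200 (Meridian) > 67,900 (Cobalt) > 53,900 (Apex) > 41,900 (Novara) > 39,100 (Pike)
Vantage wins; payment is bid #4 in the ranking = $53,900.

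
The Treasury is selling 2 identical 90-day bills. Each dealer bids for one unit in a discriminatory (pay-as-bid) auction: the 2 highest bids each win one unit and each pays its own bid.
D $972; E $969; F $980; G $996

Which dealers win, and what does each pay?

G $996, F $980

Ordering the bids: 996 (G), 980 (F), 972 (D), 969 (E)
The 2 highest are G, F.
Each winner pays its own bid: G $996, F $980.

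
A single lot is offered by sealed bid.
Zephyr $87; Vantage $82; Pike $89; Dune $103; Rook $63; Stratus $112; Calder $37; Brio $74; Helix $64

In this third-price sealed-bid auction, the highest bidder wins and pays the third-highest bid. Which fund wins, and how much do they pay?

Third-price sealed-bid auction: the highest bidder wins and pays the third-highest bid.
Bids ranked: 112 (Stratus) > 103 (Dune) > 89 (Pike) > 87 (Zephyr) > 82 (Vantage) > 74 (Brio) > …
Stratus wins; payment is bid #3 in the ranking = $89.

Stratus pays $89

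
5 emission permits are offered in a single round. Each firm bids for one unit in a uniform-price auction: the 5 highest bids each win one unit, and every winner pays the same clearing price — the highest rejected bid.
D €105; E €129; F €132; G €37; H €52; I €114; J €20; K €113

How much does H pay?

H pays €0

Bids ranked high→low: 132 (F), 129 (E), 114 (I), 113 (K), 105 (D), 52 (H), 37 (G), …
Winners (5 units): F, E, I, K, D.
First losing bid is H's €52, which sets the uniform price.
H does not win → pays €0.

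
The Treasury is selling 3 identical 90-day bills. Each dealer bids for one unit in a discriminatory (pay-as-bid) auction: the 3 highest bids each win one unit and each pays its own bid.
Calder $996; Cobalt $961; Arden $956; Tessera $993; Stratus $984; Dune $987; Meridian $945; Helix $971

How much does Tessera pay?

Bids ranked high→low: 996 (Calder), 993 (Tessera), 987 (Dune), 984 (Stratus), 971 (Helix), …
The 3 highest are Calder, Tessera, Dune.
Tessera wins → own bid $993.

Tessera pays $993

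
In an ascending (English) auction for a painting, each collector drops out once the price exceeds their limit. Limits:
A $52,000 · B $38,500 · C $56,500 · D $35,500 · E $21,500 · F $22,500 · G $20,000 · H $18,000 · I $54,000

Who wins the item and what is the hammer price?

C wins at $54,000

Limits ranked: 56,500 (C) > 54,000 (I) > 52,000 (A) > 38,500 (B) > 35,500 (D) > 22,500 (F) > …
Bidding ends when I exits at $54,000; C takes it.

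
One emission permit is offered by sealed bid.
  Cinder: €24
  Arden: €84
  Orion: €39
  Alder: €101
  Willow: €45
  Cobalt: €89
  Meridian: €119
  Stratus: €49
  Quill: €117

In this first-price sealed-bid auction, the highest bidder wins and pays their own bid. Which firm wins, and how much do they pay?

Meridian pays €119

Bids in order: 119 (Meridian) > 117 (Quill) > 101 (Alder) > 89 (Cobalt) > 84 (Arden) > 49 (Stratus) > …
First-price: Meridian pays what they bid, €119.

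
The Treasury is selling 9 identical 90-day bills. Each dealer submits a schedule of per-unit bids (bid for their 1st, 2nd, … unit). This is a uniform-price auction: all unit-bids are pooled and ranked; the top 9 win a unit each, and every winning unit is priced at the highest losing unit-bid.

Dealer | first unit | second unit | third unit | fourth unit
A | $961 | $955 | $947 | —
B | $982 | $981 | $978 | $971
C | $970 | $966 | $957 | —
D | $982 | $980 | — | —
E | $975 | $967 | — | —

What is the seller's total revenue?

Total revenue: $8,694

Merging the schedules and taking the best 9: 982 (B-1), 982 (D-1), 981 (B-2), 980 (D-2), 978 (B-3), 975 (E-1), 971 (B-4), 970 (C-1), 967 (E-2)
Highest rejected unit-bid = $966.
Allocation: B 4, C 1, D 2, E 2. Every unit priced at $966.
Revenue = 9 × 966 = $8,694.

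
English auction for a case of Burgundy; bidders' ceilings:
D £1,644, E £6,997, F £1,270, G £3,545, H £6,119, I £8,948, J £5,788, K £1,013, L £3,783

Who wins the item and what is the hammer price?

I wins at £6,997

Limits ranked: 8,948 (I) > 6,997 (E) > 6,119 (H) > 5,788 (J) > 3,783 (L) > 3,545 (G) > …
E is the last rival to drop out, at £6,997; I remains and wins at that price.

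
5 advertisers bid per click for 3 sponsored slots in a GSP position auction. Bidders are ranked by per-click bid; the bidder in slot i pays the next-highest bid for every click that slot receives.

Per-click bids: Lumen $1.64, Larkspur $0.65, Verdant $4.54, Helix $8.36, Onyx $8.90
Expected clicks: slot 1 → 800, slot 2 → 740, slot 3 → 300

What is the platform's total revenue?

Total revenue: $10539.60

Per-click bids in order: $8.90 (Onyx) > $8.36 (Helix) > $4.54 (Verdant) > $1.64 (Lumen) > …
Slot 1: Onyx pays $8.36 × 800 = $6688.00
Slot 2: Helix pays $4.54 × 740 = $3359.60
Slot 3: Verdant pays $1.64 × 300 = $492.00
Total = $10539.60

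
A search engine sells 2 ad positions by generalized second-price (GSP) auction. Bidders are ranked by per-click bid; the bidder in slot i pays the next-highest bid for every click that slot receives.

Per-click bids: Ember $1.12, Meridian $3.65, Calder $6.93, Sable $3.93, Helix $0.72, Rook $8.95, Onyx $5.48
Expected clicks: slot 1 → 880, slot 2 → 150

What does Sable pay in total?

Per-click bids in order: $8.95 (Rook) > $6.93 (Calder) > $5.48 (Onyx) > …
Sable ranks below slot 2 → no slot, pays nothing.

Sable pays $0.00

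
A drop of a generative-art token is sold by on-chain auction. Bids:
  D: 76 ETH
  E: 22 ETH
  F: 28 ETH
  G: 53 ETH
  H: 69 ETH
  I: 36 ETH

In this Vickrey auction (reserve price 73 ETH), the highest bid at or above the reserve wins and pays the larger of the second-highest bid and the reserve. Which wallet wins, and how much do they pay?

D pays 73 ETH

Bids ranked: 76 (D) > 69 (H) > 53 (G) > 36 (I) > 28 (F) > 22 (E)
Highest eligible bid: D at 76 ETH.
max(second-highest 69 ETH, reserve 73 ETH) = 73 ETH.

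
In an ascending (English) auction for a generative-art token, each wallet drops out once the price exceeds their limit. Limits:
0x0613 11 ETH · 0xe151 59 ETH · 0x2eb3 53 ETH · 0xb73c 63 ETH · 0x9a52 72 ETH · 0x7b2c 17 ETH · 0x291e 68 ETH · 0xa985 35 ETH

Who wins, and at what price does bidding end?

0x9a52 wins at 68 ETH

Limits ranked: 72 (0x9a52) > 68 (0x291e) > 63 (0xb73c) > 59 (0xe151) > 53 (0x2eb3) > 35 (0xa985) > …
Bidding ends when 0x291e exits at 68 ETH; 0x9a52 takes it.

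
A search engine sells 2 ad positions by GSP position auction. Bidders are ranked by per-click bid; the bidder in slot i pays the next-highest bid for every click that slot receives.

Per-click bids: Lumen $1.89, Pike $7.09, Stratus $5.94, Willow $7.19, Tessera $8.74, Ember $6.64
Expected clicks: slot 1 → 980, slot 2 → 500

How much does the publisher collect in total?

Total revenue: $10591.20

Per-click bids in order: $8.74 (Tessera) > $7.19 (Willow) > $7.09 (Pike) > …
Slot 1: Tessera pays $7.19 × 980 = $7046.20
Slot 2: Willow pays $7.09 × 500 = $3545.00
Total = $10591.20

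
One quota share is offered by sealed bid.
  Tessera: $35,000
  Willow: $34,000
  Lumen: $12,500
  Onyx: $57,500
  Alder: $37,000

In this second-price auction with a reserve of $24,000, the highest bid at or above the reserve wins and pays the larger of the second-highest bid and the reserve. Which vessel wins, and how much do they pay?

Onyx pays $37,000

Rule: the highest bid at or above the reserve wins and pays the larger of the second-highest bid and the reserve.
Bids in order: 57,500 (Onyx) > 37,000 (Alder) > 35,000 (Tessera) > 34,000 (Willow) > 12,500 (Lumen)
Highest eligible bid: Onyx at $57,500.
max(second-highest $37,000, reserve $24,000) = $37,000; the reserve does not bind.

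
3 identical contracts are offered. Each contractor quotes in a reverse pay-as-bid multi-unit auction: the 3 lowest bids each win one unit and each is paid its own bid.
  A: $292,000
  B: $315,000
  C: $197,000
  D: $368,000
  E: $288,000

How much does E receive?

E is paid $288,000

Sorting: 197,000 (C), 288,000 (E), 292,000 (A), 315,000 (B), 368,000 (D)
The 3 lowest are C, E, A.
E wins → own bid $288,000.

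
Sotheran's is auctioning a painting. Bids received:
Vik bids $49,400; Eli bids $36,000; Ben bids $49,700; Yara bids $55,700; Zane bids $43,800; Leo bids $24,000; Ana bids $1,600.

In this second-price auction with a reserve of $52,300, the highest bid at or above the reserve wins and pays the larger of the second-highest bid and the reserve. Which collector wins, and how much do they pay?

Bids in order: 55,700 (Yara) > 49,700 (Ben) > 49,400 (Vik) > 43,800 (Zane) > 36,000 (Eli) > 24,000 (Leo) > …
Yara has the top bid at or above the reserve ($55,700).
max(second-highest $49,700, reserve $52,300) = $52,300.

Yara pays $52,300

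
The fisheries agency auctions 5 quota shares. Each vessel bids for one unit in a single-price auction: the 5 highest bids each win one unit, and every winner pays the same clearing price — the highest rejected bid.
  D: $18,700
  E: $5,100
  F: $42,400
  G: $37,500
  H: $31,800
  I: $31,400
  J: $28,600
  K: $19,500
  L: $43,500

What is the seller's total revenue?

Sorting: 43,500 (L), 42,400 (F), 37,500 (G), 31,800 (H), 31,400 (I), 28,600 (J), 19,500 (K), …
Winners (5 units): L, F, G, H, I.
First losing bid is J's $28,600, which sets the uniform price.
Total revenue = 5 × $28,600 = $143,000.

Total revenue: $143,000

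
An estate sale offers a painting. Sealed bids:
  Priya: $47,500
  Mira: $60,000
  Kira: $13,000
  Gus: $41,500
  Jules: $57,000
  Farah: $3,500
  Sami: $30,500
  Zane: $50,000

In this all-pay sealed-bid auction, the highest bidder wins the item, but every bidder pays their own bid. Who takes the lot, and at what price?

Sorting bids: 60,000 (Mira) > 57,000 (Jules) > 50,000 (Zane) > 47,500 (Priya) > 41,500 (Gus) > 30,500 (Sami) > …
Mira wins with the top bid; all bids are sunk regardless.

Mira pays $60,000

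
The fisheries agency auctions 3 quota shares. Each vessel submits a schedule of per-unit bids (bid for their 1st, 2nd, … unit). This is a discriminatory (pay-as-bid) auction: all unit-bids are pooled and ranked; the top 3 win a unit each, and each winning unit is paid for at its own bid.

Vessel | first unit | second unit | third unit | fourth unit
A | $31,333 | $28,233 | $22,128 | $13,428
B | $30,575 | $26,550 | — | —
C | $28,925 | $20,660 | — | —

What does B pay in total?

All unit-bids, highest first — top 3: 31,333 (A-1), 30,575 (B-1), 28,925 (C-1)
Next rejected bid: $28,233 (not a price — pay-as-bid).
B's winning unit-bids: 30,575 = $30,575.

B pays $30,575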